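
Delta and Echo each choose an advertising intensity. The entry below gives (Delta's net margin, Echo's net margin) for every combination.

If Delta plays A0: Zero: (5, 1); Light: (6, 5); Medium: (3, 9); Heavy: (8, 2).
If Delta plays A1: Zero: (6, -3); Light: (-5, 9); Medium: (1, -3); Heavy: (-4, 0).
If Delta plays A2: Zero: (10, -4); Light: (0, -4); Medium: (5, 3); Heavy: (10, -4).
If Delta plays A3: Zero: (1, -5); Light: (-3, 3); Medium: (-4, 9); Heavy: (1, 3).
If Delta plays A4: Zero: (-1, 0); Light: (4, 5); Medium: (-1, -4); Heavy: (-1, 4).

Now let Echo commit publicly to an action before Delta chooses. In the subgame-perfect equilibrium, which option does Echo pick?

Work backward from Delta's decision.
- Zero → Delta plays A2 (best of 5, 6, 10, 1, -1); Echo gets -4.
- Light → Delta plays A0 (best of 6, -5, 0, -3, 4); Echo gets 5.
- Medium → Delta plays A2 (best of 3, 1, 5, -4, -1); Echo gets 3.
- Heavy → Delta plays A2 (best of 8, -4, 10, 1, -1); Echo gets -4.
Maximizing over -4, 5, 3, -4, Echo chooses Light. Subgame-perfect outcome: (A0, Light) with payoffs (6, 5).

Light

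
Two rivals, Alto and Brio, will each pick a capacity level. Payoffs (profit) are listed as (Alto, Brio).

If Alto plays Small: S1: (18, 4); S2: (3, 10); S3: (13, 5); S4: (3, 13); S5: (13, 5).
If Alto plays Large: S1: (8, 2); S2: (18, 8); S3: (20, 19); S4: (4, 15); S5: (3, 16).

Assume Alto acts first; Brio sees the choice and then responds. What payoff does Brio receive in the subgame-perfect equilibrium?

19

Backward induction with Alto moving first.
- Small: BR = S4, leader payoff 3.
- Large: BR = S3, leader payoff 20.
Alto's induced payoffs are 3, 20, so Alto commits to Large. Subgame-perfect outcome: (Large, S3) with payoffs (20, 19).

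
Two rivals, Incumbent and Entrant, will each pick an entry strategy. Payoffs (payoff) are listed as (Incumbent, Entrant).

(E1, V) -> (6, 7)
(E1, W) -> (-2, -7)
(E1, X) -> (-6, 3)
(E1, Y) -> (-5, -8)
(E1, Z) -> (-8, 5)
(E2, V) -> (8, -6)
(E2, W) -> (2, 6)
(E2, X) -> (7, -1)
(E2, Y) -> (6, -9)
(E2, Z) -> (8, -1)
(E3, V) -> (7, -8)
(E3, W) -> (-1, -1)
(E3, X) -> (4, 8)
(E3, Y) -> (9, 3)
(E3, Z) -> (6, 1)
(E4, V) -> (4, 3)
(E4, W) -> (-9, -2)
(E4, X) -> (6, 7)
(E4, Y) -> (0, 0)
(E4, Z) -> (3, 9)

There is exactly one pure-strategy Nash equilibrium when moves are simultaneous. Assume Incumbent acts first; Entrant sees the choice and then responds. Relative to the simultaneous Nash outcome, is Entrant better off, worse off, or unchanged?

better off

Work backward from Entrant's decision.
- E1: BR = V, leader payoff 6.
- E2: BR = W, leader payoff 2.
- E3: BR = X, leader payoff 4.
- E4: BR = Z, leader payoff 3.
Among 6, 2, 4, 3, the best is 6 at E1. Subgame-perfect outcome: (E1, V) with payoffs (6, 7).
Now find the simultaneous Nash equilibrium.
Incumbent's best replies: V→E2; W→E2; X→E2; Y→E3; Z→E2.
Entrant's best replies: E1→V; E2→W; E3→X; E4→Z.
The unique mutual best reply is (E2, W), giving (2, 6).
Entrant earns 7 sequentially versus 6 at the Nash outcome: better off.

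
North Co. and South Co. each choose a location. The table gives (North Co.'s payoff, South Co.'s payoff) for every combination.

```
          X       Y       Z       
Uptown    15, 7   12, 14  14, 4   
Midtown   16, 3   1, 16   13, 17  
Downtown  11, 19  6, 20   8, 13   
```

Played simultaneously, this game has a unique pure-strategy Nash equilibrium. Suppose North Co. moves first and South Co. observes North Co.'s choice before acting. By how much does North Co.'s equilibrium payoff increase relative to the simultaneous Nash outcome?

Solve by backward induction (North Co. leads).
- Uptown: BR = Y, leader payoff 12.
- Midtown: BR = Z, leader payoff 13.
- Downtown: BR = Y, leader payoff 6.
North Co.'s induced payoffs are 12, 13, 6, so North Co. commits to Midtown. Subgame-perfect outcome: (Midtown, Z) with payoffs (13, 17).
Under simultaneous play:
North Co.'s best replies: X→Midtown; Y→Uptown; Z→Uptown.
South Co.'s best replies: Uptown→Y; Midtown→Z; Downtown→Y.
The unique mutual best reply is (Uptown, Y), giving (12, 14).
North Co.'s commitment gain: 13 − 12 = 1.

1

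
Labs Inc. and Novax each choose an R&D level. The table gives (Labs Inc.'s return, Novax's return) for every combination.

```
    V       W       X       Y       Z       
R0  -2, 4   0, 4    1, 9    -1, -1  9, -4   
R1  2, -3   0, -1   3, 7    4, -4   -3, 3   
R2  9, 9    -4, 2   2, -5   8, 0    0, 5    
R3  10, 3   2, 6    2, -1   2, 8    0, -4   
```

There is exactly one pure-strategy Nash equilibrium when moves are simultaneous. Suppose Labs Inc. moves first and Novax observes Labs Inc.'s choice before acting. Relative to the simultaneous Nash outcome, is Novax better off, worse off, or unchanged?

Novax best-responds to each possible Labs Inc. move:
- R0: Novax compares 4, 4, 9, -1, -4 and picks X; Labs Inc. would get 1.
- R1: Novax compares -3, -1, 7, -4, 3 and picks X; Labs Inc. would get 3.
- R2: Novax compares 9, 2, -5, 0, 5 and picks V; Labs Inc. would get 9.
- R3: Novax compares 3, 6, -1, 8, -4 and picks Y; Labs Inc. would get 2.
Among 1, 3, 9, 2, the best is 9 at R2. Subgame-perfect outcome: (R2, V) with payoffs (9, 9).
For the simultaneous game, intersect best replies.
Labs Inc.'s best replies: V→R3; W→R3; X→R1; Y→R2; Z→R0.
Novax's best replies: R0→X; R1→X; R2→V; R3→Y.
Only (R1, X) has each player best-responding; Nash payoffs (3, 7).
Novax earns 9 sequentially versus 7 at the Nash outcome: better off.

better off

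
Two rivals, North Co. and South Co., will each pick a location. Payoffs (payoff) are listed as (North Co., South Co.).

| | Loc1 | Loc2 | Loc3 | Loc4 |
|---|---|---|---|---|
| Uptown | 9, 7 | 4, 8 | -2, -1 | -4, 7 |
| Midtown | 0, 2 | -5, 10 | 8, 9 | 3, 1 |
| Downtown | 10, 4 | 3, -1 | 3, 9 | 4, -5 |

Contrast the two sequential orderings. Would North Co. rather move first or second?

second

If North Co. leads: South Co.'s best replies are Uptown→Loc2, Midtown→Loc2, Downtown→Loc3; North Co.'s induced payoffs 4, -5, 3; outcome (Uptown, Loc2), payoffs (4, 8).
If South Co. leads: North Co.'s best replies are Loc1→Downtown, Loc2→Uptown, Loc3→Midtown, Loc4→Downtown; South Co.'s induced payoffs 4, 8, 9, -5; outcome (Midtown, Loc3), payoffs (8, 9).
North Co. gets 4 moving first and 8 moving second, so North Co. prefers to move second.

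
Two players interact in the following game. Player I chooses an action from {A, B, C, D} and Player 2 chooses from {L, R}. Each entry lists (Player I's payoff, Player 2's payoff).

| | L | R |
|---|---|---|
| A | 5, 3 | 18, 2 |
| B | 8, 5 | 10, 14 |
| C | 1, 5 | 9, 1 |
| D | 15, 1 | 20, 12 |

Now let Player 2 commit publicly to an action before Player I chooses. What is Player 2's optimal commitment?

Solve by backward induction (Player 2 leads).
- L: Player I compares 5, 8, 1, 15 and picks D; Player 2 would get 1.
- R: Player I compares 18, 10, 9, 20 and picks D; Player 2 would get 12.
Maximizing over 1, 12, Player 2 chooses R. Subgame-perfect outcome: (D, R) with payoffs (20, 12).

R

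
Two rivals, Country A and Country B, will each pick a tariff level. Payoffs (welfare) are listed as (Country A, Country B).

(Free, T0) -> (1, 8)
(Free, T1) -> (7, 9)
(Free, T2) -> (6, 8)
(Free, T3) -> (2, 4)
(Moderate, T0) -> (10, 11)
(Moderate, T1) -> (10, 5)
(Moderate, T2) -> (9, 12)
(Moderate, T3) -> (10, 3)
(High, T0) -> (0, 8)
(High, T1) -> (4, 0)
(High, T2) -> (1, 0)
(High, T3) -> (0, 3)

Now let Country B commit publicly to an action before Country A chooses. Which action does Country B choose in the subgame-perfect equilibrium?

Backward induction with Country B moving first.
- T0: Country A compares 1, 10, 0 and picks Moderate; Country B would get 11.
- T1: Country A compares 7, 10, 4 and picks Moderate; Country B would get 5.
- T2: Country A compares 6, 9, 1 and picks Moderate; Country B would get 12.
- T3: Country A compares 2, 10, 0 and picks Moderate; Country B would get 3.
Maximizing over 11, 5, 12, 3, Country B chooses T2. Subgame-perfect outcome: (Moderate, T2) with payoffs (9, 12).

T2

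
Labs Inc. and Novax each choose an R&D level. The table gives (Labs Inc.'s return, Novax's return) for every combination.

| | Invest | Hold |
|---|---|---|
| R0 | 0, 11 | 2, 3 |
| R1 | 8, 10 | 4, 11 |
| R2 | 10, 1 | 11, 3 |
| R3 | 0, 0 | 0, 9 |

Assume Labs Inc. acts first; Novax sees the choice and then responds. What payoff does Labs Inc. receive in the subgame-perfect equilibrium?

Novax best-responds to each possible Labs Inc. move:
- R0: BR = Invest, leader payoff 0.
- R1: BR = Hold, leader payoff 4.
- R2: BR = Hold, leader payoff 11.
- R3: BR = Hold, leader payoff 0.
Maximizing over 0, 4, 11, 0, Labs Inc. chooses R2. Subgame-perfect outcome: (R2, Hold) with payoffs (11, 3).

11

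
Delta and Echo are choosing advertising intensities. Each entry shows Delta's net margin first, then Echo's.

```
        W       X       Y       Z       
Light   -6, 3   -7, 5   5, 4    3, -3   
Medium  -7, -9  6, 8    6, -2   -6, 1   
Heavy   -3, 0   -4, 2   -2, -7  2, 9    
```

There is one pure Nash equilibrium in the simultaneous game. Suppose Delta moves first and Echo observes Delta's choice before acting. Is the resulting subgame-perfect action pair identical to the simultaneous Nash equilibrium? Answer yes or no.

Work backward from Echo's decision.
- Light: Echo compares 3, 5, 4, -3 and picks X; Delta would get -7.
- Medium: Echo compares -9, 8, -2, 1 and picks X; Delta would get 6.
- Heavy: Echo compares 0, 2, -7, 9 and picks Z; Delta would get 2.
Maximizing over -7, 6, 2, Delta chooses Medium. Subgame-perfect outcome: (Medium, X) with payoffs (6, 8).
Under simultaneous play:
Delta's best replies: W→Heavy; X→Medium; Y→Medium; Z→Light.
Echo's best replies: Light→X; Medium→X; Heavy→Z.
Only (Medium, X) has each player best-responding; Nash payoffs (6, 8).
Sequential outcome (Medium, X) coincides with the Nash profile (Medium, X).

yes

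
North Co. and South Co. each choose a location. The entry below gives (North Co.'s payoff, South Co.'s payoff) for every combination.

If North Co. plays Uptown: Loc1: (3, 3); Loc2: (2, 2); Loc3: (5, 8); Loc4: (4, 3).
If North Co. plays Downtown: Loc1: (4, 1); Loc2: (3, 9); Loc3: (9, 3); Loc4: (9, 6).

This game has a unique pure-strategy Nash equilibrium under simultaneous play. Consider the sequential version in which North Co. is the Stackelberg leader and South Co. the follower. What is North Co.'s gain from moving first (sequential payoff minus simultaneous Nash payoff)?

2

Solve by backward induction (North Co. leads).
- Uptown: BR = Loc3, leader payoff 5.
- Downtown: BR = Loc2, leader payoff 3.
Among 5, 3, the best is 5 at Uptown. Subgame-perfect outcome: (Uptown, Loc3) with payoffs (5, 8).
For the simultaneous game, intersect best replies.
North Co.'s best replies: Loc1→Downtown; Loc2→Downtown; Loc3→Downtown; Loc4→Downtown.
South Co.'s best replies: Uptown→Loc3; Downtown→Loc2.
Only (Downtown, Loc2) has each player best-responding; Nash payoffs (3, 9).
North Co.'s commitment gain: 5 − 3 = 2.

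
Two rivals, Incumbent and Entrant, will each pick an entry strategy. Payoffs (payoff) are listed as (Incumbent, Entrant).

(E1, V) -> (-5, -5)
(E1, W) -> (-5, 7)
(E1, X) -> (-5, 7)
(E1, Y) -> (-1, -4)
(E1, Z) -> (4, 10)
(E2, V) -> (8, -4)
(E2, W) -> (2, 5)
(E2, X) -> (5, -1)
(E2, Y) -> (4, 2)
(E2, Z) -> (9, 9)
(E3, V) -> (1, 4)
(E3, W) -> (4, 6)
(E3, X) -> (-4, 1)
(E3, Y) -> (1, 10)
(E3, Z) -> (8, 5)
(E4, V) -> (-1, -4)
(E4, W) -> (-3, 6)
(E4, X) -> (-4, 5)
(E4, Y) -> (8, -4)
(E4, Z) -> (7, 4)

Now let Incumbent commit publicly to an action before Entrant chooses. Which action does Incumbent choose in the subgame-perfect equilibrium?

E2

Solve by backward induction (Incumbent leads).
- E1 → Entrant plays Z (best of -5, 7, 7, -4, 10); Incumbent gets 4.
- E2 → Entrant plays Z (best of -4, 5, -1, 2, 9); Incumbent gets 9.
- E3 → Entrant plays Y (best of 4, 6, 1, 10, 5); Incumbent gets 1.
- E4 → Entrant plays W (best of -4, 6, 5, -4, 4); Incumbent gets -3.
Incumbent's induced payoffs are 4, 9, 1, -3, so Incumbent commits to E2. Subgame-perfect outcome: (E2, Z) with payoffs (9, 9).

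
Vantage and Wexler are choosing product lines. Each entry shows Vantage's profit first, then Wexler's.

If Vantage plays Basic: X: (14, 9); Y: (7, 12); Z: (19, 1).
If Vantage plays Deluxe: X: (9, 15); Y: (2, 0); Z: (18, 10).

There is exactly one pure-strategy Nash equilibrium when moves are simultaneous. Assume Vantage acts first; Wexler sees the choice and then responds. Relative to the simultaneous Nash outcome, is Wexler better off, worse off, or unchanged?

better off

Backward induction with Vantage moving first.
- Basic → Wexler plays Y (best of 9, 12, 1); Vantage gets 7.
- Deluxe → Wexler plays X (best of 15, 0, 10); Vantage gets 9.
Maximizing over 7, 9, Vantage chooses Deluxe. Subgame-perfect outcome: (Deluxe, X) with payoffs (9, 15).
Under simultaneous play:
Vantage's best replies: X→Basic; Y→Basic; Z→Basic.
Wexler's best replies: Basic→Y; Deluxe→X.
The unique mutual best reply is (Basic, Y), giving (7, 12).
Wexler earns 15 sequentially versus 12 at the Nash outcome: better off.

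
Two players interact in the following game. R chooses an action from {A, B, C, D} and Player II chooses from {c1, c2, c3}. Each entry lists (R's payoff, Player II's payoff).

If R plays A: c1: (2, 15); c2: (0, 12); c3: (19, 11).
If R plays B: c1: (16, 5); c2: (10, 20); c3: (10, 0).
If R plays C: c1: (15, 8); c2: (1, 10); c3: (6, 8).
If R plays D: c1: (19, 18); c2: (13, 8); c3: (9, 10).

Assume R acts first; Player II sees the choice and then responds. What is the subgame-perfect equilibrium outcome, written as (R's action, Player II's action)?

Solve by backward induction (R leads).
- A: Player II compares 15, 12, 11 and picks c1; R would get 2.
- B: Player II compares 5, 20, 0 and picks c2; R would get 10.
- C: Player II compares 8, 10, 8 and picks c2; R would get 1.
- D: Player II compares 18, 8, 10 and picks c1; R would get 19.
Maximizing over 2, 10, 1, 19, R chooses D. Subgame-perfect outcome: (D, c1) with payoffs (19, 18).

(D, c1)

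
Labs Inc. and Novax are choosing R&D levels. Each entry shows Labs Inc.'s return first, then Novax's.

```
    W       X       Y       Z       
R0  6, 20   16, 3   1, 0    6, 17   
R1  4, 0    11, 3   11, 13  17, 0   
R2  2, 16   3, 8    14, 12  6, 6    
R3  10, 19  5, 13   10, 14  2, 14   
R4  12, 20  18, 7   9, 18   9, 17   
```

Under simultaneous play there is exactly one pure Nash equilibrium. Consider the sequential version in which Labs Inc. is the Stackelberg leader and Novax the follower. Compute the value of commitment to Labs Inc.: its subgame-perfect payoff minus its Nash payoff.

Backward induction with Labs Inc. moving first.
- R0 → Novax plays W (best of 20, 3, 0, 17); Labs Inc. gets 6.
- R1 → Novax plays Y (best of 0, 3, 13, 0); Labs Inc. gets 11.
- R2 → Novax plays W (best of 16, 8, 12, 6); Labs Inc. gets 2.
- R3 → Novax plays W (best of 19, 13, 14, 14); Labs Inc. gets 10.
- R4 → Novax plays W (best of 20, 7, 18, 17); Labs Inc. gets 12.
Among 6, 11, 2, 10, 12, the best is 12 at R4. Subgame-perfect outcome: (R4, W) with payoffs (12, 20).
Now find the simultaneous Nash equilibrium.
Labs Inc.'s best replies: W→R4; X→R4; Y→R2; Z→R1.
Novax's best replies: R0→W; R1→Y; R2→W; R3→W; R4→W.
The unique mutual best reply is (R4, W), giving (12, 20).
Labs Inc.'s commitment gain: 12 − 12 = 0.

0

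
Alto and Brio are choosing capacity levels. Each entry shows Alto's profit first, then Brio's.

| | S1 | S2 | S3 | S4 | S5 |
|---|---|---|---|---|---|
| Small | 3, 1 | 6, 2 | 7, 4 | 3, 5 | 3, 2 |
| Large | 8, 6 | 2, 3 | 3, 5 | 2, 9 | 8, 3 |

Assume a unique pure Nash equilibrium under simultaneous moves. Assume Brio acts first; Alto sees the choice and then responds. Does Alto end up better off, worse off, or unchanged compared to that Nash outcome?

better off

Alto best-responds to each possible Brio move:
- S1: BR = Large, leader payoff 6.
- S2: BR = Small, leader payoff 2.
- S3: BR = Small, leader payoff 4.
- S4: BR = Small, leader payoff 5.
- S5: BR = Large, leader payoff 3.
Brio's induced payoffs are 6, 2, 4, 5, 3, so Brio commits to S1. Subgame-perfect outcome: (Large, S1) with payoffs (8, 6).
Under simultaneous play:
Alto's best replies: S1→Large; S2→Small; S3→Small; S4→Small; S5→Large.
Brio's best replies: Small→S4; Large→S4.
The unique mutual best reply is (Small, S4), giving (3, 5).
Alto earns 8 sequentially versus 3 at the Nash outcome: better off.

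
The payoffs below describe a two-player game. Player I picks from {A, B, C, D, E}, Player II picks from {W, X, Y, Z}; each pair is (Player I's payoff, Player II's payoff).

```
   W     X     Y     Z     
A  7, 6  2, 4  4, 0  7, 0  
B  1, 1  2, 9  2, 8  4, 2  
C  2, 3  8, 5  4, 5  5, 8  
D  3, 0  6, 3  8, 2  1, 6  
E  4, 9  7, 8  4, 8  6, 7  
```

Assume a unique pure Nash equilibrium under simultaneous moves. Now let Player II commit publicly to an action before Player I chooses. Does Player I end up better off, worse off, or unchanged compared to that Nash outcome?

Backward induction with Player II moving first.
- W: BR = A, leader payoff 6.
- X: BR = C, leader payoff 5.
- Y: BR = D, leader payoff 2.
- Z: BR = A, leader payoff 0.
Player II's induced payoffs are 6, 5, 2, 0, so Player II commits to W. Subgame-perfect outcome: (A, W) with payoffs (7, 6).
Now find the simultaneous Nash equilibrium.
Player I's best replies: W→A; X→C; Y→D; Z→A.
Player II's best replies: A→W; B→X; C→Z; D→Z; E→W.
The unique mutual best reply is (A, W), giving (7, 6).
Player I earns 7 sequentially versus 7 at the Nash outcome: unchanged.

unchanged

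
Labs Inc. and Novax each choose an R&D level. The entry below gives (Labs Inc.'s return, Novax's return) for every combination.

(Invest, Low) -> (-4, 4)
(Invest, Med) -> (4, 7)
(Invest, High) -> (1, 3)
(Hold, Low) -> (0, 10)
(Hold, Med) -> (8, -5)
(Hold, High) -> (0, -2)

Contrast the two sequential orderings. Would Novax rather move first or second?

first

If Labs Inc. leads: Novax's best replies are Invest→Med, Hold→Low; Labs Inc.'s induced payoffs 4, 0; outcome (Invest, Med), payoffs (4, 7).
If Novax leads: Labs Inc.'s best replies are Low→Hold, Med→Hold, High→Invest; Novax's induced payoffs 10, -5, 3; outcome (Hold, Low), payoffs (0, 10).
Novax gets 10 moving first and 7 moving second, so Novax prefers to move first.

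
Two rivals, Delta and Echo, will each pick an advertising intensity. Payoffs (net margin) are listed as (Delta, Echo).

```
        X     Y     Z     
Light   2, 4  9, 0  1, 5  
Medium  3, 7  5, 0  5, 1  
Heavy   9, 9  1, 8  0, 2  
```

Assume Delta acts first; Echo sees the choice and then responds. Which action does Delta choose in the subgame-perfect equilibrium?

Work backward from Echo's decision.
- Light: Echo compares 4, 0, 5 and picks Z; Delta would get 1.
- Medium: Echo compares 7, 0, 1 and picks X; Delta would get 3.
- Heavy: Echo compares 9, 8, 2 and picks X; Delta would get 9.
Delta's induced payoffs are 1, 3, 9, so Delta commits to Heavy. Subgame-perfect outcome: (Heavy, X) with payoffs (9, 9).

Heavy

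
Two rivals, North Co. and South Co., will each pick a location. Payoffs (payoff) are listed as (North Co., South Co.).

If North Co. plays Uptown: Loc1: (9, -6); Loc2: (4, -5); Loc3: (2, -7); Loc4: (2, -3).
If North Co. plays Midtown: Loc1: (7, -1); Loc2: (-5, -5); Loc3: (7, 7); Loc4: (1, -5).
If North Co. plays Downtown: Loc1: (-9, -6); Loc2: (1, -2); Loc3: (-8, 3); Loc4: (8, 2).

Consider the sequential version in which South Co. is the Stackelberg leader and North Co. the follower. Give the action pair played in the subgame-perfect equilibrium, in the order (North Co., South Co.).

Work backward from North Co.'s decision.
- Loc1: BR = Uptown, leader payoff -6.
- Loc2: BR = Uptown, leader payoff -5.
- Loc3: BR = Midtown, leader payoff 7.
- Loc4: BR = Downtown, leader payoff 2.
Maximizing over -6, -5, 7, 2, South Co. chooses Loc3. Subgame-perfect outcome: (Midtown, Loc3) with payoffs (7, 7).

(Midtown, Loc3)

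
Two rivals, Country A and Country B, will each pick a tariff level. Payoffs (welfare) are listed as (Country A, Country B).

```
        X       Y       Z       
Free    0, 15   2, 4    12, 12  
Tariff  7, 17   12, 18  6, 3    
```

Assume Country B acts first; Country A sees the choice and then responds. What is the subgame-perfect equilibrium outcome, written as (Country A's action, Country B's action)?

Solve by backward induction (Country B leads).
- X → Country A plays Tariff (best of 0, 7); Country B gets 17.
- Y → Country A plays Tariff (best of 2, 12); Country B gets 18.
- Z → Country A plays Free (best of 12, 6); Country B gets 12.
Maximizing over 17, 18, 12, Country B chooses Y. Subgame-perfect outcome: (Tariff, Y) with payoffs (12, 18).

(Tariff, Y)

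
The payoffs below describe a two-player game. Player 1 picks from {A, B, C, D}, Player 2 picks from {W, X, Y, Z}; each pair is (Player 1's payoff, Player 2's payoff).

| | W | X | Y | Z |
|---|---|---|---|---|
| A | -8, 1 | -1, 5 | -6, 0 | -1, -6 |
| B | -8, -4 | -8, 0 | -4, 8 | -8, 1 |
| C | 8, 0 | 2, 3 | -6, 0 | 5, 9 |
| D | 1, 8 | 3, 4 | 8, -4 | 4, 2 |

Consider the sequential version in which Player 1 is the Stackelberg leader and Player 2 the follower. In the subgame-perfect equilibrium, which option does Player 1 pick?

Solve by backward induction (Player 1 leads).
- A: Player 2 compares 1, 5, 0, -6 and picks X; Player 1 would get -1.
- B: Player 2 compares -4, 0, 8, 1 and picks Y; Player 1 would get -4.
- C: Player 2 compares 0, 3, 0, 9 and picks Z; Player 1 would get 5.
- D: Player 2 compares 8, 4, -4, 2 and picks W; Player 1 would get 1.
Among -1, -4, 5, 1, the best is 5 at C. Subgame-perfect outcome: (C, Z) with payoffs (5, 9).

C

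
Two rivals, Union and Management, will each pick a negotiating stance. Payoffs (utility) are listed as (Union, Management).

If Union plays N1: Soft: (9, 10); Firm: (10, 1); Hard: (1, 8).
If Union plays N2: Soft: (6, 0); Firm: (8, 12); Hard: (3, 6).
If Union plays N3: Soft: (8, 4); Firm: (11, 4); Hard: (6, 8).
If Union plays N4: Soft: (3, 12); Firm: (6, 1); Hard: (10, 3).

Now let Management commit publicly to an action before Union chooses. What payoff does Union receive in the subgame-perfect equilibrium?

9

Union best-responds to each possible Management move:
- Soft → Union plays N1 (best of 9, 6, 8, 3); Management gets 10.
- Firm → Union plays N3 (best of 10, 8, 11, 6); Management gets 4.
- Hard → Union plays N4 (best of 1, 3, 6, 10); Management gets 3.
Among 10, 4, 3, the best is 10 at Soft. Subgame-perfect outcome: (N1, Soft) with payoffs (9, 10).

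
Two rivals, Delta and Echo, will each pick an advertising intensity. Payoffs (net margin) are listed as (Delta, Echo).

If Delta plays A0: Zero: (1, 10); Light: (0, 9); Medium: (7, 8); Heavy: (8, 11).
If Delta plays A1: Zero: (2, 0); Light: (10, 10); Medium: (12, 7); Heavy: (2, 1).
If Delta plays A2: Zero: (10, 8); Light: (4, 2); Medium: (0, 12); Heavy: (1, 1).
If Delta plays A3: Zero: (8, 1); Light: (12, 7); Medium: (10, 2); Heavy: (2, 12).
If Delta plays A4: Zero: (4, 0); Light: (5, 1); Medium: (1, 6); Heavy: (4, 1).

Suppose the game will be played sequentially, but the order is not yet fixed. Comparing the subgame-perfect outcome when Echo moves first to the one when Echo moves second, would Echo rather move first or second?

first

If Delta leads: Echo's best replies are A0→Heavy, A1→Light, A2→Medium, A3→Heavy, A4→Medium; Delta's induced payoffs 8, 10, 0, 2, 1; outcome (A1, Light), payoffs (10, 10).
If Echo leads: Delta's best replies are Zero→A2, Light→A3, Medium→A1, Heavy→A0; Echo's induced payoffs 8, 7, 7, 11; outcome (A0, Heavy), payoffs (8, 11).
Echo gets 11 moving first and 10 moving second, so Echo prefers to move first.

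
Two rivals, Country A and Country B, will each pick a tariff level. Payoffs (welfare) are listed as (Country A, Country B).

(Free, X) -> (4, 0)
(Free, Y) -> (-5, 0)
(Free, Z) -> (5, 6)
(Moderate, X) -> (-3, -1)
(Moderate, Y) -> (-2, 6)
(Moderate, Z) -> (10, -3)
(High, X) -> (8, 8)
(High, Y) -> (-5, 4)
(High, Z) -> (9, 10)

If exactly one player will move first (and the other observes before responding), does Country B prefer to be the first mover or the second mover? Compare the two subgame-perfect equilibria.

If Country A leads: Country B's best replies are Free→Z, Moderate→Y, High→Z; Country A's induced payoffs 5, -2, 9; outcome (High, Z), payoffs (9, 10).
If Country B leads: Country A's best replies are X→High, Y→Moderate, Z→Moderate; Country B's induced payoffs 8, 6, -3; outcome (High, X), payoffs (8, 8).
Country B gets 8 moving first and 10 moving second, so Country B prefers to move second.

second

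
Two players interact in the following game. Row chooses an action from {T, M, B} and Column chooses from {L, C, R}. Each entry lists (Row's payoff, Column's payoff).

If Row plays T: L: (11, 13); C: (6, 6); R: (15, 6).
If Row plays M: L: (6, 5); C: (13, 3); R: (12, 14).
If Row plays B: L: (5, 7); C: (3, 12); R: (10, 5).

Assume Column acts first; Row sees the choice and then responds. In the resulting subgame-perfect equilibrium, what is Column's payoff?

13

Backward induction with Column moving first.
- L: Row compares 11, 6, 5 and picks T; Column would get 13.
- C: Row compares 6, 13, 3 and picks M; Column would get 3.
- R: Row compares 15, 12, 10 and picks T; Column would get 6.
Among 13, 3, 6, the best is 13 at L. Subgame-perfect outcome: (T, L) with payoffs (11, 13).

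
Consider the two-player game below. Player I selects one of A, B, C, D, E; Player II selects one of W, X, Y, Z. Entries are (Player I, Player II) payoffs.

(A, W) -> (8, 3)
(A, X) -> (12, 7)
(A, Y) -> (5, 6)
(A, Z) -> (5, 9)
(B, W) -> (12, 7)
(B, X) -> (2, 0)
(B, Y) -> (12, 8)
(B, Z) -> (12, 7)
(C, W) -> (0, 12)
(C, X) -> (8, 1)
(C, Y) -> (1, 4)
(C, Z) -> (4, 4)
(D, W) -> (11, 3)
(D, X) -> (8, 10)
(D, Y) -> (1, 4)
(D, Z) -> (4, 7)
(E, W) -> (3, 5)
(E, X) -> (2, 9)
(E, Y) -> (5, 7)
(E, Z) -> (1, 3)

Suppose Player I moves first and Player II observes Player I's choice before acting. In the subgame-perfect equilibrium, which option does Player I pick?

Backward induction with Player I moving first.
- A: BR = Z, leader payoff 5.
- B: BR = Y, leader payoff 12.
- C: BR = W, leader payoff 0.
- D: BR = X, leader payoff 8.
- E: BR = X, leader payoff 2.
Maximizing over 5, 12, 0, 8, 2, Player I chooses B. Subgame-perfect outcome: (B, Y) with payoffs (12, 8).

B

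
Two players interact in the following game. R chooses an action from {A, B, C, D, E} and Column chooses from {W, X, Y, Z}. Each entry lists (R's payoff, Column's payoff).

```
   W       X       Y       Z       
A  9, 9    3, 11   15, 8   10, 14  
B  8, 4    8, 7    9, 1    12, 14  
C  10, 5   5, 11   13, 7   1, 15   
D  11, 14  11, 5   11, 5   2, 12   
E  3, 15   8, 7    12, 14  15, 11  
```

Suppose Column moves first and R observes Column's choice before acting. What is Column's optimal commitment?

Backward induction with Column moving first.
- W: R compares 9, 8, 10, 11, 3 and picks D; Column would get 14.
- X: R compares 3, 8, 5, 11, 8 and picks D; Column would get 5.
- Y: R compares 15, 9, 13, 11, 12 and picks A; Column would get 8.
- Z: R compares 10, 12, 1, 2, 15 and picks E; Column would get 11.
Column's induced payoffs are 14, 5, 8, 11, so Column commits to W. Subgame-perfect outcome: (D, W) with payoffs (11, 14).

W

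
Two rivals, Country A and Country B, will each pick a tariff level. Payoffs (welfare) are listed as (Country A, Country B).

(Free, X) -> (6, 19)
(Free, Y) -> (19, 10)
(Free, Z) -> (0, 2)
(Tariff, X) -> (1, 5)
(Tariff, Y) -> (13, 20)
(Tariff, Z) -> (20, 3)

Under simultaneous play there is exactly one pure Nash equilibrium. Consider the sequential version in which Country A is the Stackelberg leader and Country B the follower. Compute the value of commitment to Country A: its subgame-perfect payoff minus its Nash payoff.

Solve by backward induction (Country A leads).
- Free → Country B plays X (best of 19, 10, 2); Country A gets 6.
- Tariff → Country B plays Y (best of 5, 20, 3); Country A gets 13.
Country A's induced payoffs are 6, 13, so Country A commits to Tariff. Subgame-perfect outcome: (Tariff, Y) with payoffs (13, 20).
For the simultaneous game, intersect best replies.
Country A's best replies: X→Free; Y→Free; Z→Tariff.
Country B's best replies: Free→X; Tariff→Y.
Only (Free, X) has each player best-responding; Nash payoffs (6, 19).
Country A's commitment gain: 13 − 6 = 7.

7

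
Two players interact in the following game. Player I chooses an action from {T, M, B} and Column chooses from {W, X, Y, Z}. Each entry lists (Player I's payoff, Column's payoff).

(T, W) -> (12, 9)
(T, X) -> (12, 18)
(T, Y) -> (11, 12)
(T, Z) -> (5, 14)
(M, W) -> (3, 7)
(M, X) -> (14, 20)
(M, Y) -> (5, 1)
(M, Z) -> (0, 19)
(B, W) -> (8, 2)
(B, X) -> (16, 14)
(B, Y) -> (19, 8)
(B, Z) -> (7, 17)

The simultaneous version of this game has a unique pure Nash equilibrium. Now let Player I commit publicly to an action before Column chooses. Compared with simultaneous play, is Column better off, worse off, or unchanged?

Work backward from Column's decision.
- T: BR = X, leader payoff 12.
- M: BR = X, leader payoff 14.
- B: BR = Z, leader payoff 7.
Player I's induced payoffs are 12, 14, 7, so Player I commits to M. Subgame-perfect outcome: (M, X) with payoffs (14, 20).
Now find the simultaneous Nash equilibrium.
Player I's best replies: W→T; X→B; Y→B; Z→B.
Column's best replies: T→X; M→X; B→Z.
The unique mutual best reply is (B, Z), giving (7, 17).
Column earns 20 sequentially versus 17 at the Nash outcome: better off.

better off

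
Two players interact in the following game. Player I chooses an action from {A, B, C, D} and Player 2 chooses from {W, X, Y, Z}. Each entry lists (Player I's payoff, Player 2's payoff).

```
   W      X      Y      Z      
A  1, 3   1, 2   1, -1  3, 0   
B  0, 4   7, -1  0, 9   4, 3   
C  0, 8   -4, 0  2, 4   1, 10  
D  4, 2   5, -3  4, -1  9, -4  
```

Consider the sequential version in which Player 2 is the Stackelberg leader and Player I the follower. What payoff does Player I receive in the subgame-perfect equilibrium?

4

Work backward from Player I's decision.
- W: Player I compares 1, 0, 0, 4 and picks D; Player 2 would get 2.
- X: Player I compares 1, 7, -4, 5 and picks B; Player 2 would get -1.
- Y: Player I compares 1, 0, 2, 4 and picks D; Player 2 would get -1.
- Z: Player I compares 3, 4, 1, 9 and picks D; Player 2 would get -4.
Player 2's induced payoffs are 2, -1, -1, -4, so Player 2 commits to W. Subgame-perfect outcome: (D, W) with payoffs (4, 2).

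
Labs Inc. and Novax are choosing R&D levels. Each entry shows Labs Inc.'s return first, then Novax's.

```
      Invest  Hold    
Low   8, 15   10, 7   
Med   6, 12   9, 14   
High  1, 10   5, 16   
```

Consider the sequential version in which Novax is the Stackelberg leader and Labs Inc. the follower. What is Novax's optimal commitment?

Labs Inc. best-responds to each possible Novax move:
- Invest: Labs Inc. compares 8, 6, 1 and picks Low; Novax would get 15.
- Hold: Labs Inc. compares 10, 9, 5 and picks Low; Novax would get 7.
Novax's induced payoffs are 15, 7, so Novax commits to Invest. Subgame-perfect outcome: (Low, Invest) with payoffs (8, 15).

Invest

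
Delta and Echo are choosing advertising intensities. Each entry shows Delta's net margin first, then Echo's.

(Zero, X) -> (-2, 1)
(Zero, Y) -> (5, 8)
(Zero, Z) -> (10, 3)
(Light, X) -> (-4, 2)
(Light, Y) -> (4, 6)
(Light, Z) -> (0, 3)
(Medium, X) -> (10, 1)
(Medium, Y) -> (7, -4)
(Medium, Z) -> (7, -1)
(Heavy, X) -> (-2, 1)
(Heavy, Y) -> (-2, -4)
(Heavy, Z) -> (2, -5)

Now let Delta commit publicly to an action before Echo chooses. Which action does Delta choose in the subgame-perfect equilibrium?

Medium

Work backward from Echo's decision.
- Zero → Echo plays Y (best of 1, 8, 3); Delta gets 5.
- Light → Echo plays Y (best of 2, 6, 3); Delta gets 4.
- Medium → Echo plays X (best of 1, -4, -1); Delta gets 10.
- Heavy → Echo plays X (best of 1, -4, -5); Delta gets -2.
Maximizing over 5, 4, 10, -2, Delta chooses Medium. Subgame-perfect outcome: (Medium, X) with payoffs (10, 1).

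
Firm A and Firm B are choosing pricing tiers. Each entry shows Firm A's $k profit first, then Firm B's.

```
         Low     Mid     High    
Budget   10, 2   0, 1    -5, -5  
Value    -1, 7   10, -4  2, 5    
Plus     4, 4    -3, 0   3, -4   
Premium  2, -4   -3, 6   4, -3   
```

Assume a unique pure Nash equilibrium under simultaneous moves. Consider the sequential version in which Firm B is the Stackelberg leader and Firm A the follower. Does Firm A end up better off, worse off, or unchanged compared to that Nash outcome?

unchanged

Solve by backward induction (Firm B leads).
- Low → Firm A plays Budget (best of 10, -1, 4, 2); Firm B gets 2.
- Mid → Firm A plays Value (best of 0, 10, -3, -3); Firm B gets -4.
- High → Firm A plays Premium (best of -5, 2, 3, 4); Firm B gets -3.
Among 2, -4, -3, the best is 2 at Low. Subgame-perfect outcome: (Budget, Low) with payoffs (10, 2).
For the simultaneous game, intersect best replies.
Firm A's best replies: Low→Budget; Mid→Value; High→Premium.
Firm B's best replies: Budget→Low; Value→Low; Plus→Low; Premium→Mid.
The unique mutual best reply is (Budget, Low), giving (10, 2).
Firm A earns 10 sequentially versus 10 at the Nash outcome: unchanged.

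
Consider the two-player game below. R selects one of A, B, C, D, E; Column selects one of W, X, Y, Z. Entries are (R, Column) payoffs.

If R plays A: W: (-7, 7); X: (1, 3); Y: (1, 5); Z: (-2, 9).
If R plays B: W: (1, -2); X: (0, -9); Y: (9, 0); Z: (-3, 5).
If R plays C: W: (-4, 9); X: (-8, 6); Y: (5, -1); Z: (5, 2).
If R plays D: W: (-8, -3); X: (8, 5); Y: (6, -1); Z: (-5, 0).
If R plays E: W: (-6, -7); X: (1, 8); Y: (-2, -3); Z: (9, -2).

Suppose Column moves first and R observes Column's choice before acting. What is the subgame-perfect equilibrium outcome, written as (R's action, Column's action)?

(D, X)

R best-responds to each possible Column move:
- W: R compares -7, 1, -4, -8, -6 and picks B; Column would get -2.
- X: R compares 1, 0, -8, 8, 1 and picks D; Column would get 5.
- Y: R compares 1, 9, 5, 6, -2 and picks B; Column would get 0.
- Z: R compares -2, -3, 5, -5, 9 and picks E; Column would get -2.
Maximizing over -2, 5, 0, -2, Column chooses X. Subgame-perfect outcome: (D, X) with payoffs (8, 5).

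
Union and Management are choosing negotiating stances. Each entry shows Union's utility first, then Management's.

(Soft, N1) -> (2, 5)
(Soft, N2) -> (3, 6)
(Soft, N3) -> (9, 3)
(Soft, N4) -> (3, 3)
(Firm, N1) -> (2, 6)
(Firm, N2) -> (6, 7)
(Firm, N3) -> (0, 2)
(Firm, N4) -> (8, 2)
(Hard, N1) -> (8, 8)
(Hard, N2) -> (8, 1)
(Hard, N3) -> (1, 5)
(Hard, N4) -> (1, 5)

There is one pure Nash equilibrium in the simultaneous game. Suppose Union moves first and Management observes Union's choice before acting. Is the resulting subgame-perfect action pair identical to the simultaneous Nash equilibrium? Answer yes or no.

yes

Work backward from Management's decision.
- Soft: BR = N2, leader payoff 3.
- Firm: BR = N2, leader payoff 6.
- Hard: BR = N1, leader payoff 8.
Union's induced payoffs are 3, 6, 8, so Union commits to Hard. Subgame-perfect outcome: (Hard, N1) with payoffs (8, 8).
Now find the simultaneous Nash equilibrium.
Union's best replies: N1→Hard; N2→Hard; N3→Soft; N4→Firm.
Management's best replies: Soft→N2; Firm→N2; Hard→N1.
The unique mutual best reply is (Hard, N1), giving (8, 8).
Sequential outcome (Hard, N1) coincides with the Nash profile (Hard, N1).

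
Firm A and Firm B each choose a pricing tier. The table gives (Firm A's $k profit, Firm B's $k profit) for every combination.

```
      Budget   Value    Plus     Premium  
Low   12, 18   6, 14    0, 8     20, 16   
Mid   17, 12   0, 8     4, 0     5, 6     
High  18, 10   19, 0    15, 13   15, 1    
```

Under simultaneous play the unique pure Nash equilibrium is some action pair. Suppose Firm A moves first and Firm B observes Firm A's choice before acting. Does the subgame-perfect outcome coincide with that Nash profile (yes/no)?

no

Backward induction with Firm A moving first.
- Low: BR = Budget, leader payoff 12.
- Mid: BR = Budget, leader payoff 17.
- High: BR = Plus, leader payoff 15.
Firm A's induced payoffs are 12, 17, 15, so Firm A commits to Mid. Subgame-perfect outcome: (Mid, Budget) with payoffs (17, 12).
For the simultaneous game, intersect best replies.
Firm A's best replies: Budget→High; Value→High; Plus→High; Premium→Low.
Firm B's best replies: Low→Budget; Mid→Budget; High→Plus.
Only (High, Plus) has each player best-responding; Nash payoffs (15, 13).
Sequential outcome (Mid, Budget) differs from the Nash profile (High, Plus).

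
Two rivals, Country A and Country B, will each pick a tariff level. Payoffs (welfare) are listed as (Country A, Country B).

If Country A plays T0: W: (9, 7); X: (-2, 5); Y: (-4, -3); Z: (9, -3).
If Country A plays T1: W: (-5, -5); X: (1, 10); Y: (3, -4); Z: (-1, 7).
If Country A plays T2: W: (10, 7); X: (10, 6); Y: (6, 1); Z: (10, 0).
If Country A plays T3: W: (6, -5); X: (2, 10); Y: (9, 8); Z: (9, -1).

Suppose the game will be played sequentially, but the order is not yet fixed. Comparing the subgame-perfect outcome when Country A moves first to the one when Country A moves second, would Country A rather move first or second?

If Country A leads: Country B's best replies are T0→W, T1→X, T2→W, T3→X; Country A's induced payoffs 9, 1, 10, 2; outcome (T2, W), payoffs (10, 7).
If Country B leads: Country A's best replies are W→T2, X→T2, Y→T3, Z→T2; Country B's induced payoffs 7, 6, 8, 0; outcome (T3, Y), payoffs (9, 8).
Country A gets 10 moving first and 9 moving second, so Country A prefers to move first.

first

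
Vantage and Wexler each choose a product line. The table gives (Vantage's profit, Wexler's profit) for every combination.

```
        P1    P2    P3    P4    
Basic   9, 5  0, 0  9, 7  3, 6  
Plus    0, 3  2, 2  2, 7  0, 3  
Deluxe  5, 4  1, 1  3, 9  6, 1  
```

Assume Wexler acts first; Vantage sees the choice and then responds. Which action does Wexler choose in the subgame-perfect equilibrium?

Work backward from Vantage's decision.
- P1: BR = Basic, leader payoff 5.
- P2: BR = Plus, leader payoff 2.
- P3: BR = Basic, leader payoff 7.
- P4: BR = Deluxe, leader payoff 1.
Wexler's induced payoffs are 5, 2, 7, 1, so Wexler commits to P3. Subgame-perfect outcome: (Basic, P3) with payoffs (9, 7).

P3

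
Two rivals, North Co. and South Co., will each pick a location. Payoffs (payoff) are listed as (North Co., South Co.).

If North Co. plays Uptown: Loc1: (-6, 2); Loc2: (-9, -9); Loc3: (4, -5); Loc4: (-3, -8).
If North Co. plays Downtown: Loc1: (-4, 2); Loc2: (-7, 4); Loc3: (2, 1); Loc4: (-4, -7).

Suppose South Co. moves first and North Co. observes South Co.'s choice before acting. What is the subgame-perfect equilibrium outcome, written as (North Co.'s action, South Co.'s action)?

Work backward from North Co.'s decision.
- Loc1 → North Co. plays Downtown (best of -6, -4); South Co. gets 2.
- Loc2 → North Co. plays Downtown (best of -9, -7); South Co. gets 4.
- Loc3 → North Co. plays Uptown (best of 4, 2); South Co. gets -5.
- Loc4 → North Co. plays Uptown (best of -3, -4); South Co. gets -8.
Among 2, 4, -5, -8, the best is 4 at Loc2. Subgame-perfect outcome: (Downtown, Loc2) with payoffs (-7, 4).

(Downtown, Loc2)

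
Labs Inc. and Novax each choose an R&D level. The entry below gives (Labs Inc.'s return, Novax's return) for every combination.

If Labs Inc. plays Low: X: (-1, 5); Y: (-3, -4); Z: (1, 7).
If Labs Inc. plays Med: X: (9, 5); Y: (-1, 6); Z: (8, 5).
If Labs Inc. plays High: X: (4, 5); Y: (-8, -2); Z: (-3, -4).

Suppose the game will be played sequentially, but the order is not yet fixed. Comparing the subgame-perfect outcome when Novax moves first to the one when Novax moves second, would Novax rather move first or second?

first

If Labs Inc. leads: Novax's best replies are Low→Z, Med→Y, High→X; Labs Inc.'s induced payoffs 1, -1, 4; outcome (High, X), payoffs (4, 5).
If Novax leads: Labs Inc.'s best replies are X→Med, Y→Med, Z→Med; Novax's induced payoffs 5, 6, 5; outcome (Med, Y), payoffs (-1, 6).
Novax gets 6 moving first and 5 moving second, so Novax prefers to move first.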